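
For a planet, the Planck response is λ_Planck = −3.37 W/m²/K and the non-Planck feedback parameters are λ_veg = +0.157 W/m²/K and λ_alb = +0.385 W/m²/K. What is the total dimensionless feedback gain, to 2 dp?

Convert to gains: g_veg = 0.157/3.37 = 0.04659; g_alb = 0.385/3.37 = 0.1142.
Total gain g = 0.16079.

0.16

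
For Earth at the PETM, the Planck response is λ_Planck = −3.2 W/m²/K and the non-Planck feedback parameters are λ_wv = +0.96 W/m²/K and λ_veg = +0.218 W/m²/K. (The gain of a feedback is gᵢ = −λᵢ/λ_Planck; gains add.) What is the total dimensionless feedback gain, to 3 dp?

0.368

Convert to gains: g_wv = 0.96/3.2 = 0.3; g_veg = 0.218/3.2 = 0.06812.
Total gain g = 0.36812.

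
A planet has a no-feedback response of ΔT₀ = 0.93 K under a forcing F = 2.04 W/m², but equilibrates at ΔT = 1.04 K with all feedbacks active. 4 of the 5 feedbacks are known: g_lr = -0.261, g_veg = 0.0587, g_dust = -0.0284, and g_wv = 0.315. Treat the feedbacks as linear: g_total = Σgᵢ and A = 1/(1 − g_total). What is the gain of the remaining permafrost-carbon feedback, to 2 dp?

0.02

Amplification A = ΔT/ΔT₀ = 1.04/0.93 = 1.118.
Total gain g = 1 − 1/A = 1 − 1/1.118 = 0.1055.
Known gains sum to -0.261 + 0.0587 − 0.0284 + 0.315 = 0.0843.
g_pf = 0.1055 − 0.0843 = 0.02.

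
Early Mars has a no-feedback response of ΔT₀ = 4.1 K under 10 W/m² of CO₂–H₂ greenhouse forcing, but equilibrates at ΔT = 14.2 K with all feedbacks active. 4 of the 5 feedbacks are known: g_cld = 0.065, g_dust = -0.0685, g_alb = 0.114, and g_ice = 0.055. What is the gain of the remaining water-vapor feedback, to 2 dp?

0.55

Amplification A = ΔT/ΔT₀ = 14.2/4.1 = 3.463.
Total gain g = 1 − 1/A = 1 − 1/3.463 = 0.7112.
Known gains sum to 0.065 − 0.0685 + 0.114 + 0.055 = 0.1655.
g_wv = 0.7112 − 0.1655 = 0.55.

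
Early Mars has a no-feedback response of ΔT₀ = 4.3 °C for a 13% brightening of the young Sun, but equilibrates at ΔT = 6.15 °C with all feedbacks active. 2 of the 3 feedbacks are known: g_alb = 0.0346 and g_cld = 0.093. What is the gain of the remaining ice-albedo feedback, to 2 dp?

0.17

Amplification A = ΔT/ΔT₀ = 6.15/4.3 = 1.43.
Total gain g = 1 − 1/A = 1 − 1/1.43 = 0.3007.
Known gains sum to 0.0346 + 0.093 = 0.1276.
g_ice = 0.3007 − 0.1276 = 0.17.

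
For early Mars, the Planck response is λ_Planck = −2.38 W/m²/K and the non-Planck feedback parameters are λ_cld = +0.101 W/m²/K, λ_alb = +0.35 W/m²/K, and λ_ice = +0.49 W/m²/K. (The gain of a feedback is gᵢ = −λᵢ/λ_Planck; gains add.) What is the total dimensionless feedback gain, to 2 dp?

Convert to gains: g_cld = 0.101/2.38 = 0.04244; g_alb = 0.35/2.38 = 0.1471; g_ice = 0.49/2.38 = 0.2059.
Total gain g = 0.39544.

0.40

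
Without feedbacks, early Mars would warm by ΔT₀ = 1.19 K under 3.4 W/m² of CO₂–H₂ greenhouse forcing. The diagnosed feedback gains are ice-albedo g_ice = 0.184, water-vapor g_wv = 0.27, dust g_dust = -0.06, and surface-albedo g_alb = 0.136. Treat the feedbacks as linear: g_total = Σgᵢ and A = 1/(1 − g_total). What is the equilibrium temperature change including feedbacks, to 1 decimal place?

Total gain g = 0.184 + 0.27 − 0.06 + 0.136 = 0.53.
Amplification A = 1/(1 − 0.53) = 2.128.
ΔT = 1.19 × 2.128 = 2.5 K.

2.5 K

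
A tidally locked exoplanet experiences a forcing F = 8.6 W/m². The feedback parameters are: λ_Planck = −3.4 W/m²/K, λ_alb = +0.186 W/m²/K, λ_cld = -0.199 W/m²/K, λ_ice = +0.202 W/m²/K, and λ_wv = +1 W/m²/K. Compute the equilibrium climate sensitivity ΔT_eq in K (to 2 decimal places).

3.89 K

Net feedback parameter λ = (−3.4) + (+0.186) + (-0.199) + (+0.202) + (+1) = -2.211 W/m²/K.
ΔT = −F/λ = −8.6/(-2.211) = 3.89 K.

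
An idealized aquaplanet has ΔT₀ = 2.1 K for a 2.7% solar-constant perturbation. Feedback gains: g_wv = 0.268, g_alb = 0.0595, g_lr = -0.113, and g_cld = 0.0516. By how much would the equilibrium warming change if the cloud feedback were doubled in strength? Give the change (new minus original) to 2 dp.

Original: g = 0.2661, ΔT = 2.1/(1−0.2661) = 2.8614 K.
With doubled cloud: g' = 0.3177, ΔT' = 2.1/(1−0.3177) = 3.0778 K.
Change = 3.0778 − 2.8614 = 0.22 K.

0.22 K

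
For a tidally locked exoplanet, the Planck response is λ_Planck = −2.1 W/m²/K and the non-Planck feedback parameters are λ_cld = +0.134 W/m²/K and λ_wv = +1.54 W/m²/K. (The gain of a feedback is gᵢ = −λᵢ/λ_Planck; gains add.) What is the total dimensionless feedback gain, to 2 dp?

0.80

Convert to gains: g_cld = 0.134/2.1 = 0.06381; g_wv = 1.54/2.1 = 0.7333.
Total gain g = 0.79711.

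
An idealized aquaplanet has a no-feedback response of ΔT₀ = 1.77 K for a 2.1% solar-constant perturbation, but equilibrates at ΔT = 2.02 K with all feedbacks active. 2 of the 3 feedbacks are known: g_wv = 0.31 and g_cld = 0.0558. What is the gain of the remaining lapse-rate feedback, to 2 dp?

Amplification A = ΔT/ΔT₀ = 2.02/1.77 = 1.141.
Total gain g = 1 − 1/A = 1 − 1/1.141 = 0.1236.
Known gains sum to 0.31 + 0.0558 = 0.3658.
g_lr = 0.1236 − 0.3658 = -0.24.

-0.24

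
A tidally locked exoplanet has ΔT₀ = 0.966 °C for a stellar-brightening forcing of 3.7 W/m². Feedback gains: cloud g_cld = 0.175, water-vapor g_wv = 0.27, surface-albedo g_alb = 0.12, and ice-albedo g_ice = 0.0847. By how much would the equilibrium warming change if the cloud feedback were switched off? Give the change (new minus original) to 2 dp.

Original: g = 0.6497, ΔT = 0.966/(1−0.6497) = 2.7576 °C.
Without cloud: g' = 0.4747, ΔT' = 0.966/(1−0.4747) = 1.8389 °C.
Change = 1.8389 − 2.7576 = -0.92 °C.

-0.92 °C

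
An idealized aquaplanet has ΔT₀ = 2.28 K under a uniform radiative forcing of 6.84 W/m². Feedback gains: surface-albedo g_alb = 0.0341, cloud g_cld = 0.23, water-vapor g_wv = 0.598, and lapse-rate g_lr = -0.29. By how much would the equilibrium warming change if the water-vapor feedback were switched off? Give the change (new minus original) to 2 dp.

-3.11 K

Original: g = 0.5721, ΔT = 2.28/(1−0.5721) = 5.3283 K.
Without water-vapor: g' = -0.0259, ΔT' = 2.28/(1+0.0259) = 2.2224 K.
Change = 2.2224 − 5.3283 = -3.11 K.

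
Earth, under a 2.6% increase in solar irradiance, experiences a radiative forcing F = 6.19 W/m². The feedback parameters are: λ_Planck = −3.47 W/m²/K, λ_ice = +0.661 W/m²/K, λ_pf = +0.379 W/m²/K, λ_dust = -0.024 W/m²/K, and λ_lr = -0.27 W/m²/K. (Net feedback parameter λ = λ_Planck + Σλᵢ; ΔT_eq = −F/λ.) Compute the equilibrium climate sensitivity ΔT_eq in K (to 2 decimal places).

Net feedback parameter λ = (−3.47) + (+0.661) + (+0.379) + (-0.024) + (-0.27) = -2.724 W/m²/K.
ΔT = −F/λ = −6.19/(-2.724) = 2.27 K.

2.27 K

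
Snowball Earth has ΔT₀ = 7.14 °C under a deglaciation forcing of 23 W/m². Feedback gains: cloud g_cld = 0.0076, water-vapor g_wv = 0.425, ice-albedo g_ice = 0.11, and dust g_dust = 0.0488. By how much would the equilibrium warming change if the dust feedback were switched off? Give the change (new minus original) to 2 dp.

-1.86 °C

Original: g = 0.5914, ΔT = 7.14/(1−0.5914) = 17.4743 °C.
Without dust: g' = 0.5426, ΔT' = 7.14/(1−0.5426) = 15.6100 °C.
Change = 15.6100 − 17.4743 = -1.86 °C.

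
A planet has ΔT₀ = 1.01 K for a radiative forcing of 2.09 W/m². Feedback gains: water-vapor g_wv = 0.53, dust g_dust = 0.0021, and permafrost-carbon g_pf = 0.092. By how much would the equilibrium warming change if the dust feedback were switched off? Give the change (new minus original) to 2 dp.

Original: g = 0.6241, ΔT = 1.01/(1−0.6241) = 2.6869 K.
Without dust: g' = 0.622, ΔT' = 1.01/(1−0.622) = 2.6720 K.
Change = 2.6720 − 2.6869 = -0.01 K.

-0.01 K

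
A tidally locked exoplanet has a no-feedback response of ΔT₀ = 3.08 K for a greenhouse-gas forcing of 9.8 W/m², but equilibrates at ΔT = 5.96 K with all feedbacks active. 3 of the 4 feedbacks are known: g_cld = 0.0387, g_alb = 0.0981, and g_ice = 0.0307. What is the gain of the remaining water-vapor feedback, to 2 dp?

Amplification A = ΔT/ΔT₀ = 5.96/3.08 = 1.935.
Total gain g = 1 − 1/A = 1 − 1/1.935 = 0.4832.
Known gains sum to 0.0387 + 0.0981 + 0.0307 = 0.1675.
g_wv = 0.4832 − 0.1675 = 0.32.

0.32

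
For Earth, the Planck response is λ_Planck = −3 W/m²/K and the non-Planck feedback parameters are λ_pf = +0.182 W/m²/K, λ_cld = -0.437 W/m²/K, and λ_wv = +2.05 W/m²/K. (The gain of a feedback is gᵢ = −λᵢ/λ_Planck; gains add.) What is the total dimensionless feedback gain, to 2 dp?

Convert to gains: g_pf = 0.182/3 = 0.06067; g_cld = -0.437/3 = -0.1457; g_wv = 2.05/3 = 0.6833.
Total gain g = 0.59827.

0.60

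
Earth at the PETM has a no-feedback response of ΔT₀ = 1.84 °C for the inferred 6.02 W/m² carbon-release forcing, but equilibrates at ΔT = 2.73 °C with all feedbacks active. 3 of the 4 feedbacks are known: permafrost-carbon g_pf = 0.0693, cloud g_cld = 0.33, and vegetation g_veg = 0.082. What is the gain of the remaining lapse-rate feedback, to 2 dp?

-0.16

Amplification A = ΔT/ΔT₀ = 2.73/1.84 = 1.484.
Total gain g = 1 − 1/A = 1 − 1/1.484 = 0.3261.
Known gains sum to 0.0693 + 0.33 + 0.082 = 0.4813.
g_lr = 0.3261 − 0.4813 = -0.16.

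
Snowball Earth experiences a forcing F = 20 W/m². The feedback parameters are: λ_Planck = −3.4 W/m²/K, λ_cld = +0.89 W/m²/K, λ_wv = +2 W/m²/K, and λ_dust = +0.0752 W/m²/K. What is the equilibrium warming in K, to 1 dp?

46.0 K

Net feedback parameter λ = (−3.4) + (+0.89) + (+2) + (+0.0752) = -0.4348 W/m²/K.
ΔT = −F/λ = −20/(-0.4348) = 46.0 K.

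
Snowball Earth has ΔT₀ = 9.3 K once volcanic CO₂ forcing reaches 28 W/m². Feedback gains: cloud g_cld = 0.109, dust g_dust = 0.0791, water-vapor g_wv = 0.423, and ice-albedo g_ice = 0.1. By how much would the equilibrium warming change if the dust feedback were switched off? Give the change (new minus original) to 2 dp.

Original: g = 0.7111, ΔT = 9.3/(1−0.7111) = 32.1911 K.
Without dust: g' = 0.632, ΔT' = 9.3/(1−0.632) = 25.2717 K.
Change = 25.2717 − 32.1911 = -6.92 K.

-6.92 K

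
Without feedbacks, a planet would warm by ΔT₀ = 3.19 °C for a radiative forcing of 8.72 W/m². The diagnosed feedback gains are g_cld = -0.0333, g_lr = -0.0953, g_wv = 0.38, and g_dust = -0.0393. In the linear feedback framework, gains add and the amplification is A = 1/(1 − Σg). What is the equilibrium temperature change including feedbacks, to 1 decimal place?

4.0 °C

Total gain g = -0.0333 − 0.0953 + 0.38 − 0.0393 = 0.2121.
Amplification A = 1/(1 − 0.2121) = 1.269.
ΔT = 3.19 × 1.269 = 4.0 °C.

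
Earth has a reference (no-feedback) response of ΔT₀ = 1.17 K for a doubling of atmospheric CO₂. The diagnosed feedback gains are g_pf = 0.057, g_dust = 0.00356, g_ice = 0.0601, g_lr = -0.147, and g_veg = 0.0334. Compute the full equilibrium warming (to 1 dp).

1.2 K

Total gain g = 0.057 + 0.00356 + 0.0601 − 0.147 + 0.0334 = 0.00706.
Amplification A = 1/(1 − 0.00706) = 1.007.
ΔT = 1.17 × 1.007 = 1.2 K.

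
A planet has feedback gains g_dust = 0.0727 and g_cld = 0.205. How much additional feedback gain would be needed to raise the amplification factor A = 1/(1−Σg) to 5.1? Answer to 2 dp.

0.53

Current total gain = 0.2777.
Target gain for A = 5.1: g* = 1 − 1/5.1 = 0.8039.
Additional gain needed = 0.8039 − 0.2777 = 0.53.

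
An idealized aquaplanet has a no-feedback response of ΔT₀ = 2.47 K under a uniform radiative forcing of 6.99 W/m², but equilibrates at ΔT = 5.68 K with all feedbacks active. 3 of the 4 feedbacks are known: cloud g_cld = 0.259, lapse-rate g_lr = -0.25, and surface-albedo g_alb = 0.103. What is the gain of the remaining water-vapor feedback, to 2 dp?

Amplification A = ΔT/ΔT₀ = 5.68/2.47 = 2.3.
Total gain g = 1 − 1/A = 1 − 1/2.3 = 0.5652.
Known gains sum to 0.259 − 0.25 + 0.103 = 0.112.
g_wv = 0.5652 − 0.112 = 0.45.

0.45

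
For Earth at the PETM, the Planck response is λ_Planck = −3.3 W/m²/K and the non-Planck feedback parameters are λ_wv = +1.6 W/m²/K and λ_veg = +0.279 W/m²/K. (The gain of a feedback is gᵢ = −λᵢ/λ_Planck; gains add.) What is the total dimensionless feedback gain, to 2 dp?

Convert to gains: g_wv = 1.6/3.3 = 0.4848; g_veg = 0.279/3.3 = 0.08455.
Total gain g = 0.56935.

0.57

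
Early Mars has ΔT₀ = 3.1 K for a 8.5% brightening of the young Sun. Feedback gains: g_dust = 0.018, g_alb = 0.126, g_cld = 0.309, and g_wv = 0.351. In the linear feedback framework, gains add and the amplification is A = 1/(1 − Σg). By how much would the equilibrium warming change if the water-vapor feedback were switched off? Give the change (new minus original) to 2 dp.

-10.15 K

Original: g = 0.804, ΔT = 3.1/(1−0.804) = 15.8163 K.
Without water-vapor: g' = 0.453, ΔT' = 3.1/(1−0.453) = 5.6673 K.
Change = 5.6673 − 15.8163 = -10.15 K.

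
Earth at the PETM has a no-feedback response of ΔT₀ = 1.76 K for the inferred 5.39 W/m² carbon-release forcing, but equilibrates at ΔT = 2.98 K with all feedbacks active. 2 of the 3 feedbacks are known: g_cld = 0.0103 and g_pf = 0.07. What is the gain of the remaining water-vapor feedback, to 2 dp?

Amplification A = ΔT/ΔT₀ = 2.98/1.76 = 1.693.
Total gain g = 1 − 1/A = 1 − 1/1.693 = 0.4093.
Known gains sum to 0.0103 + 0.07 = 0.0803.
g_wv = 0.4093 − 0.0803 = 0.33.

0.33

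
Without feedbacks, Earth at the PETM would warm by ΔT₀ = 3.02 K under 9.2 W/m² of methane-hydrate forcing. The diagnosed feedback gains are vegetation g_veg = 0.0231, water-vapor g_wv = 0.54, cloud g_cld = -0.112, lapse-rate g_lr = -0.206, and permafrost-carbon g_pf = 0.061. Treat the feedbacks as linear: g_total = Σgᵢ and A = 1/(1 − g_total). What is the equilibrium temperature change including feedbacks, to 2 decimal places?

4.35 K

Total gain g = 0.0231 + 0.54 − 0.112 − 0.206 + 0.061 = 0.3061.
Amplification A = 1/(1 − 0.3061) = 1.441.
ΔT = 3.02 × 1.441 = 4.35 K.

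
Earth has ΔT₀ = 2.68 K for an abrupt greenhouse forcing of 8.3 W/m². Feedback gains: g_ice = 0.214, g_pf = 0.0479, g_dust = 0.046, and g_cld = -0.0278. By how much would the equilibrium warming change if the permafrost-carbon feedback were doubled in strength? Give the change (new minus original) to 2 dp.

Original: g = 0.2801, ΔT = 2.68/(1−0.2801) = 3.7227 K.
With doubled permafrost-carbon: g' = 0.328, ΔT' = 2.68/(1−0.328) = 3.9881 K.
Change = 3.9881 − 3.7227 = 0.27 K.

0.27 K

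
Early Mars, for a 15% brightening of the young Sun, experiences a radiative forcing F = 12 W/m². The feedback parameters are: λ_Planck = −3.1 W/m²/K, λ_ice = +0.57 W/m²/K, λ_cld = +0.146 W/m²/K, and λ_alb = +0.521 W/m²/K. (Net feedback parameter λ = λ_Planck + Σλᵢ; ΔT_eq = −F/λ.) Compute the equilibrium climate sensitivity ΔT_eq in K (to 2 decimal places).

6.44 K

Net feedback parameter λ = (−3.1) + (+0.57) + (+0.146) + (+0.521) = -1.863 W/m²/K.
ΔT = −F/λ = −12/(-1.863) = 6.44 K.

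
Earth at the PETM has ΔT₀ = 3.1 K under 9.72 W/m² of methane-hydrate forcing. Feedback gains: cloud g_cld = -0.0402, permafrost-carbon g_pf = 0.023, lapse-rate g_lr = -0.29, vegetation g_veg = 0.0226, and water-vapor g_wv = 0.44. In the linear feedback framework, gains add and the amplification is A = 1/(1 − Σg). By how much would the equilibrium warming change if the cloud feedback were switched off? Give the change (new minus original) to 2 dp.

0.18 K

Original: g = 0.1554, ΔT = 3.1/(1−0.1554) = 3.6704 K.
Without cloud: g' = 0.1956, ΔT' = 3.1/(1−0.1956) = 3.8538 K.
Change = 3.8538 − 3.6704 = 0.18 K.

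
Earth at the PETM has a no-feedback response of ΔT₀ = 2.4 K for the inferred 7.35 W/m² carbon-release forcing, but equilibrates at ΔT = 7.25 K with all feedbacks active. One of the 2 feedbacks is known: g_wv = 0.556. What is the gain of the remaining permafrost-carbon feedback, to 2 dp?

Amplification A = ΔT/ΔT₀ = 7.25/2.4 = 3.021.
Total gain g = 1 − 1/A = 1 − 1/3.021 = 0.669.
The known gain is 0.556.
g_pf = 0.669 − 0.556 = 0.11.

0.11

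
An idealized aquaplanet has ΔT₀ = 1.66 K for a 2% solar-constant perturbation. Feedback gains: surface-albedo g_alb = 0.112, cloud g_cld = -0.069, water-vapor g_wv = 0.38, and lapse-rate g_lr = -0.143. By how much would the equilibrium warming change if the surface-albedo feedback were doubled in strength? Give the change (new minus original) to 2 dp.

0.42 K

Original: g = 0.28, ΔT = 1.66/(1−0.28) = 2.3056 K.
With doubled surface-albedo: g' = 0.392, ΔT' = 1.66/(1−0.392) = 2.7303 K.
Change = 2.7303 − 2.3056 = 0.42 K.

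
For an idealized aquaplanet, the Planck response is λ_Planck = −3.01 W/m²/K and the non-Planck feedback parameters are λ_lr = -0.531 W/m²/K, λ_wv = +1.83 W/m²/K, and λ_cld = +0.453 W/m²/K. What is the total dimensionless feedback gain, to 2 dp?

Convert to gains: g_lr = -0.531/3.01 = -0.1764; g_wv = 1.83/3.01 = 0.608; g_cld = 0.453/3.01 = 0.1505.
Total gain g = 0.5821.

0.58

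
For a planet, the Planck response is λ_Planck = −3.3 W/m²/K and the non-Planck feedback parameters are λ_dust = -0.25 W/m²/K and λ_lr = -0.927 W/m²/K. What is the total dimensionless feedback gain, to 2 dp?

-0.36

Convert to gains: g_dust = -0.25/3.3 = -0.07576; g_lr = -0.927/3.3 = -0.2809.
Total gain g = -0.35666.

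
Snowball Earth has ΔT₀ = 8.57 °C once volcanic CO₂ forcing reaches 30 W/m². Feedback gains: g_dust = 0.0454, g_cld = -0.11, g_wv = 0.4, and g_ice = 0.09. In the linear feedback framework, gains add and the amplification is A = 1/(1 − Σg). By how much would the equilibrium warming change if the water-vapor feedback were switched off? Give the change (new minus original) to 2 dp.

-6.12 °C

Original: g = 0.4254, ΔT = 8.57/(1−0.4254) = 14.9147 °C.
Without water-vapor: g' = 0.0254, ΔT' = 8.57/(1−0.0254) = 8.7934 °C.
Change = 8.7934 − 14.9147 = -6.12 °C.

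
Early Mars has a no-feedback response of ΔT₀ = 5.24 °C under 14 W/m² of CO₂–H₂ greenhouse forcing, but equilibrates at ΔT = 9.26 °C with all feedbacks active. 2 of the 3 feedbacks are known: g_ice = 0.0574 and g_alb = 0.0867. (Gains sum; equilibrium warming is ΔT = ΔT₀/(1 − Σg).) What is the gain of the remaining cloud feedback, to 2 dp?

Amplification A = ΔT/ΔT₀ = 9.26/5.24 = 1.767.
Total gain g = 1 − 1/A = 1 − 1/1.767 = 0.4341.
Known gains sum to 0.0574 + 0.0867 = 0.1441.
g_cld = 0.4341 − 0.1441 = 0.29.

0.29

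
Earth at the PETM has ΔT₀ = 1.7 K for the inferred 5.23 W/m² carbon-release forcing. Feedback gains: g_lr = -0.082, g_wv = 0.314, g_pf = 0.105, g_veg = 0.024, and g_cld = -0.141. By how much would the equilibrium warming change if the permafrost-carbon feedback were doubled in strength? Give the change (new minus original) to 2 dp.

Original: g = 0.22, ΔT = 1.7/(1−0.22) = 2.1795 K.
With doubled permafrost-carbon: g' = 0.325, ΔT' = 1.7/(1−0.325) = 2.5185 K.
Change = 2.5185 − 2.1795 = 0.34 K.

0.34 K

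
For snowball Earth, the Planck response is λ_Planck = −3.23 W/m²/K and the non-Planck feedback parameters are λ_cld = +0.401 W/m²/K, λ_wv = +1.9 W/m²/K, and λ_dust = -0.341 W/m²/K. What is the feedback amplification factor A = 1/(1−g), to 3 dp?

2.543

Convert to gains: g_cld = 0.401/3.23 = 0.1241; g_wv = 1.9/3.23 = 0.5882; g_dust = -0.341/3.23 = -0.1056.
Total gain g = 0.6067.
A = 1/(1 − 0.6067) = 2.543.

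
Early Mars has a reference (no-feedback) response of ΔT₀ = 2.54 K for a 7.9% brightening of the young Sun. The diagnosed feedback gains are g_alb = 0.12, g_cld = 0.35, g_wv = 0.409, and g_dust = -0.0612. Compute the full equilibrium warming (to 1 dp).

Total gain g = 0.12 + 0.35 + 0.409 − 0.0612 = 0.8178.
Amplification A = 1/(1 − 0.8178) = 5.488.
ΔT = 2.54 × 5.488 = 13.9 K.

13.9 K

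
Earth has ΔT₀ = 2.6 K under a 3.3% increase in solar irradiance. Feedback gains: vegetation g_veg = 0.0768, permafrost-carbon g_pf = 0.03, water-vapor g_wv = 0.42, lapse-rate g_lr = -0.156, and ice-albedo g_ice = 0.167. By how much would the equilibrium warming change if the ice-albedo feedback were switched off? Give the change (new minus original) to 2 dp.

Original: g = 0.5378, ΔT = 2.6/(1−0.5378) = 5.6253 K.
Without ice-albedo: g' = 0.3708, ΔT' = 2.6/(1−0.3708) = 4.1322 K.
Change = 4.1322 − 5.6253 = -1.49 K.

-1.49 K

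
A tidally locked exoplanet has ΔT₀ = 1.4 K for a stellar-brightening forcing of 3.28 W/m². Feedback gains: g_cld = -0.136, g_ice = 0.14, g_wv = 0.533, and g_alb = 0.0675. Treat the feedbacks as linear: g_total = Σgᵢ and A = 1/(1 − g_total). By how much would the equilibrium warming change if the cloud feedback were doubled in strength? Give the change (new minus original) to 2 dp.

-0.91 K

Original: g = 0.6045, ΔT = 1.4/(1−0.6045) = 3.5398 K.
With doubled cloud: g' = 0.4685, ΔT' = 1.4/(1−0.4685) = 2.6341 K.
Change = 2.6341 − 3.5398 = -0.91 K.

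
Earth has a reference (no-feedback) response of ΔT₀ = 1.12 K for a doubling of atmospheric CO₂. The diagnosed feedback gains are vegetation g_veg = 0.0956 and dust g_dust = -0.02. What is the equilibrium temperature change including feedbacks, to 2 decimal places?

Total gain g = 0.0956 − 0.02 = 0.0756.
Amplification A = 1/(1 − 0.0756) = 1.082.
ΔT = 1.12 × 1.082 = 1.21 K.

1.21 K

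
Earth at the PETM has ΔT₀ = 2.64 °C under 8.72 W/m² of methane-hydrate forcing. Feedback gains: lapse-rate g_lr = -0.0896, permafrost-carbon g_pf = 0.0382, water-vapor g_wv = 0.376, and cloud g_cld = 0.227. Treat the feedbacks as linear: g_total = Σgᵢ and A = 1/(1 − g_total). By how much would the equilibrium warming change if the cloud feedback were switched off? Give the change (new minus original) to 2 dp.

-1.98 °C

Original: g = 0.5516, ΔT = 2.64/(1−0.5516) = 5.8876 °C.
Without cloud: g' = 0.3246, ΔT' = 2.64/(1−0.3246) = 3.9088 °C.
Change = 3.9088 − 5.8876 = -1.98 °C.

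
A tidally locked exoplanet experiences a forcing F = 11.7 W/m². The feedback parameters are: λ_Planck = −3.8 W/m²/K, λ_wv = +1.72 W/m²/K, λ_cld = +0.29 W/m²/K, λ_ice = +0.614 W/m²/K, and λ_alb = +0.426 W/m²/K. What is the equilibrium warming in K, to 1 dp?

Net feedback parameter λ = (−3.8) + (+1.72) + (+0.29) + (+0.614) + (+0.426) = -0.75 W/m²/K.
ΔT = −F/λ = −11.7/(-0.75) = 15.6 K.

15.6 K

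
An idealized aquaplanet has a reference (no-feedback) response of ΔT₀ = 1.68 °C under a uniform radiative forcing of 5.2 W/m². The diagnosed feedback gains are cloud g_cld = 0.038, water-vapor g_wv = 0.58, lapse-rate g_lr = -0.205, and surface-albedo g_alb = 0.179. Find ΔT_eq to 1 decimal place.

Total gain g = 0.038 + 0.58 − 0.205 + 0.179 = 0.592.
Amplification A = 1/(1 − 0.592) = 2.451.
ΔT = 1.68 × 2.451 = 4.1 °C.

4.1 °C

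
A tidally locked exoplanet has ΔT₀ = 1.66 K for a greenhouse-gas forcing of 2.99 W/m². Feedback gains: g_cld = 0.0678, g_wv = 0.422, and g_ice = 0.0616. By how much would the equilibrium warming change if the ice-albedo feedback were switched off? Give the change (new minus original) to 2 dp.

Original: g = 0.5514, ΔT = 1.66/(1−0.5514) = 3.7004 K.
Without ice-albedo: g' = 0.4898, ΔT' = 1.66/(1−0.4898) = 3.2536 K.
Change = 3.2536 − 3.7004 = -0.45 K.

-0.45 K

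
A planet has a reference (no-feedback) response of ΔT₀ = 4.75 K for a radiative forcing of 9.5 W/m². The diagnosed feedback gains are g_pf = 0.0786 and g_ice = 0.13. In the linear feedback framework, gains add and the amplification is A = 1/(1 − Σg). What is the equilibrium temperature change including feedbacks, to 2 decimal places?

6.00 K

Total gain g = 0.0786 + 0.13 = 0.2086.
Amplification A = 1/(1 − 0.2086) = 1.264.
ΔT = 4.75 × 1.264 = 6.00 K.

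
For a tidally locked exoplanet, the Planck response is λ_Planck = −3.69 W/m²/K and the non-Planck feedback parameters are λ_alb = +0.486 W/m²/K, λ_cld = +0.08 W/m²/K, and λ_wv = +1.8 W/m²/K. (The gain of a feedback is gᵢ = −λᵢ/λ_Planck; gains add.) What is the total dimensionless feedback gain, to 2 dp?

0.64

Convert to gains: g_alb = 0.486/3.69 = 0.1317; g_cld = 0.08/3.69 = 0.02168; g_wv = 1.8/3.69 = 0.4878.
Total gain g = 0.64118.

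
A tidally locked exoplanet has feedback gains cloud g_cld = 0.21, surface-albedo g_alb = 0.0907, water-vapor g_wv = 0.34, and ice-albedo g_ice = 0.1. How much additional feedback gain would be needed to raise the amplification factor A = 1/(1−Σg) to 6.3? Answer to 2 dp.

Current total gain = 0.7407.
Target gain for A = 6.3: g* = 1 − 1/6.3 = 0.8413.
Additional gain needed = 0.8413 − 0.7407 = 0.10.

0.10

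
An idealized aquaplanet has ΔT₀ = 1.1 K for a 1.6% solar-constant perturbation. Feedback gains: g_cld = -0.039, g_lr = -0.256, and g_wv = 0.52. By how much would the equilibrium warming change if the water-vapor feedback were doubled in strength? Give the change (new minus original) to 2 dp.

Original: g = 0.225, ΔT = 1.1/(1−0.225) = 1.4194 K.
With doubled water-vapor: g' = 0.745, ΔT' = 1.1/(1−0.745) = 4.3137 K.
Change = 4.3137 − 1.4194 = 2.89 K.

2.89 K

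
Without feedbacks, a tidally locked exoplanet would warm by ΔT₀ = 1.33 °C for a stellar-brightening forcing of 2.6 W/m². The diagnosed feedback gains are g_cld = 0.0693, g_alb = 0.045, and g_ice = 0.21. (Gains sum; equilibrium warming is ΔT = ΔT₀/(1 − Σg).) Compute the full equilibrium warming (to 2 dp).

Total gain g = 0.0693 + 0.045 + 0.21 = 0.3243.
Amplification A = 1/(1 − 0.3243) = 1.48.
ΔT = 1.33 × 1.48 = 1.97 °C.

1.97 °C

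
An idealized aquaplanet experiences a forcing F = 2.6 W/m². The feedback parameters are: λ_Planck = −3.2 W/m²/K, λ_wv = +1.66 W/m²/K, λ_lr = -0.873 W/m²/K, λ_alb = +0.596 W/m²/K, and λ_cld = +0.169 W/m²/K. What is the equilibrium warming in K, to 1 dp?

1.6 K

Net feedback parameter λ = (−3.2) + (+1.66) + (-0.873) + (+0.596) + (+0.169) = -1.648 W/m²/K.
ΔT = −F/λ = −2.6/(-1.648) = 1.6 K.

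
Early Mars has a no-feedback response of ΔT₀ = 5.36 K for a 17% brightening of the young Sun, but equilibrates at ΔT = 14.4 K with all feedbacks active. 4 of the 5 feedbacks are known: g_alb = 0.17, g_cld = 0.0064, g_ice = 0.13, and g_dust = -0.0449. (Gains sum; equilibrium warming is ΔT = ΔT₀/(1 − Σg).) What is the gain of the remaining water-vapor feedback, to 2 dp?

0.37

Amplification A = ΔT/ΔT₀ = 14.4/5.36 = 2.687.
Total gain g = 1 − 1/A = 1 − 1/2.687 = 0.6278.
Known gains sum to 0.17 + 0.0064 + 0.13 − 0.0449 = 0.2615.
g_wv = 0.6278 − 0.2615 = 0.37.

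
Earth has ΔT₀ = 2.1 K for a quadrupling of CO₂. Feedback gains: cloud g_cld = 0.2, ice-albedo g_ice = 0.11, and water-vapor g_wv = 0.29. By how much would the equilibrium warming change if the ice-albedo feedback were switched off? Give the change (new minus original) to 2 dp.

-1.13 K

Original: g = 0.6, ΔT = 2.1/(1−0.6) = 5.2500 K.
Without ice-albedo: g' = 0.49, ΔT' = 2.1/(1−0.49) = 4.1176 K.
Change = 4.1176 − 5.2500 = -1.13 K.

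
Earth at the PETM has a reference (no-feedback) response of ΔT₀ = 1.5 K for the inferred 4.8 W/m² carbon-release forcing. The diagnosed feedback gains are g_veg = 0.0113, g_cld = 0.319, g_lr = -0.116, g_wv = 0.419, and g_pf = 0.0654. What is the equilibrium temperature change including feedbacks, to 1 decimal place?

Total gain g = 0.0113 + 0.319 − 0.116 + 0.419 + 0.0654 = 0.6987.
Amplification A = 1/(1 − 0.6987) = 3.319.
ΔT = 1.5 × 3.319 = 5.0 K.

5.0 K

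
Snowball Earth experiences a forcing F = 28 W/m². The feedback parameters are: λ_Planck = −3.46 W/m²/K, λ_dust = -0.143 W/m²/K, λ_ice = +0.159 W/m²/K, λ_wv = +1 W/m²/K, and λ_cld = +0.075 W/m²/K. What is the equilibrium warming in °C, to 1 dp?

11.8 °C

Net feedback parameter λ = (−3.46) + (-0.143) + (+0.159) + (+1) + (+0.075) = -2.369 W/m²/K.
ΔT = −F/λ = −28/(-2.369) = 11.8 °C.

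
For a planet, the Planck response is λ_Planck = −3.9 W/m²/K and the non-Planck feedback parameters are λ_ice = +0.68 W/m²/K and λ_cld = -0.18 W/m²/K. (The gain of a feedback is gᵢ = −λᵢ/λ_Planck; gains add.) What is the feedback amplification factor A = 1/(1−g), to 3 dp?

1.147

Convert to gains: g_ice = 0.68/3.9 = 0.1744; g_cld = -0.18/3.9 = -0.04615.
Total gain g = 0.12825.
A = 1/(1 − 0.12825) = 1.147.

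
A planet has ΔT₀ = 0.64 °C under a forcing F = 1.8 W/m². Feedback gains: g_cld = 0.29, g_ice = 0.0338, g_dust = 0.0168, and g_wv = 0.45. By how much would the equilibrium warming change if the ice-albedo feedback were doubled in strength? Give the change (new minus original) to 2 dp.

0.59 °C

Original: g = 0.7906, ΔT = 0.64/(1−0.7906) = 3.0564 °C.
With doubled ice-albedo: g' = 0.8244, ΔT' = 0.64/(1−0.8244) = 3.6446 °C.
Change = 3.6446 − 3.0564 = 0.59 °C.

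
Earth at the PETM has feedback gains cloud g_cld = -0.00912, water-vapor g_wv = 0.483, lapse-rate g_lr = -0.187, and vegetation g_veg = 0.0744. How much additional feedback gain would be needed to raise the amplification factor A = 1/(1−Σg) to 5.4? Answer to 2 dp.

0.45

Current total gain = 0.36128.
Target gain for A = 5.4: g* = 1 − 1/5.4 = 0.8148.
Additional gain needed = 0.8148 − 0.36128 = 0.45.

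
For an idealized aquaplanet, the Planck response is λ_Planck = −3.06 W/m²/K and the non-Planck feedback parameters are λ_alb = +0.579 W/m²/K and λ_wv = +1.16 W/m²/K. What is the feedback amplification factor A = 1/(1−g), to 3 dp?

Convert to gains: g_alb = 0.579/3.06 = 0.1892; g_wv = 1.16/3.06 = 0.3791.
Total gain g = 0.5683.
A = 1/(1 − 0.5683) = 2.316.

2.316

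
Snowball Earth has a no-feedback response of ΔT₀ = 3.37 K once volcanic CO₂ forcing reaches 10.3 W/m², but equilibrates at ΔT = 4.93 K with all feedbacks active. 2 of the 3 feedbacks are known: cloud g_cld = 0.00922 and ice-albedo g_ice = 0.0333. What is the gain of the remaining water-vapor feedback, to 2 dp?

Amplification A = ΔT/ΔT₀ = 4.93/3.37 = 1.463.
Total gain g = 1 − 1/A = 1 − 1/1.463 = 0.3165.
Known gains sum to 0.00922 + 0.0333 = 0.04252.
g_wv = 0.3165 − 0.04252 = 0.27.

0.27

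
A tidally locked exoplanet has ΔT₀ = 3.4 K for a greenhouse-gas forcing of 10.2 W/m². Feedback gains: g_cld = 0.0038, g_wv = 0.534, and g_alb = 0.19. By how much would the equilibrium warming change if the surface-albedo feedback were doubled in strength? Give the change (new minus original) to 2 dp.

28.87 K

Original: g = 0.7278, ΔT = 3.4/(1−0.7278) = 12.4908 K.
With doubled surface-albedo: g' = 0.9178, ΔT' = 3.4/(1−0.9178) = 41.3625 K.
Change = 41.3625 − 12.4908 = 28.87 K.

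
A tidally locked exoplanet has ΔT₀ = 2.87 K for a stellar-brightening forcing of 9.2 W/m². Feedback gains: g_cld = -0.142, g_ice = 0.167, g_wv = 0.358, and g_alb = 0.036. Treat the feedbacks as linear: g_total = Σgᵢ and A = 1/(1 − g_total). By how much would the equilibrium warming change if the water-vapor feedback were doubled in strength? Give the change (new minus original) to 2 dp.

7.93 K

Original: g = 0.419, ΔT = 2.87/(1−0.419) = 4.9398 K.
With doubled water-vapor: g' = 0.777, ΔT' = 2.87/(1−0.777) = 12.8700 K.
Change = 12.8700 − 4.9398 = 7.93 K.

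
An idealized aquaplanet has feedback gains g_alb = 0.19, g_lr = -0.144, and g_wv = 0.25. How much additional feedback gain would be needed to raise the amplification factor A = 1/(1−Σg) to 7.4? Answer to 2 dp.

Current total gain = 0.296.
Target gain for A = 7.4: g* = 1 − 1/7.4 = 0.8649.
Additional gain needed = 0.8649 − 0.296 = 0.57.

0.57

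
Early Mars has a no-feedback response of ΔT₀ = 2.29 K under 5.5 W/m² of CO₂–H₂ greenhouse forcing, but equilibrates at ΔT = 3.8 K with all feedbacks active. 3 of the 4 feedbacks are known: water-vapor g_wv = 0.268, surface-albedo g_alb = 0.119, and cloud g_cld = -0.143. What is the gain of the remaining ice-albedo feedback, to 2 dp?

0.15

Amplification A = ΔT/ΔT₀ = 3.8/2.29 = 1.659.
Total gain g = 1 − 1/A = 1 − 1/1.659 = 0.3972.
Known gains sum to 0.268 + 0.119 − 0.143 = 0.244.
g_ice = 0.3972 − 0.244 = 0.15.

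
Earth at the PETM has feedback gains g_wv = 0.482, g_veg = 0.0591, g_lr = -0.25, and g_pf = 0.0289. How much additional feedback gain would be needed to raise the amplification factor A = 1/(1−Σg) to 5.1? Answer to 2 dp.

Current total gain = 0.32.
Target gain for A = 5.1: g* = 1 − 1/5.1 = 0.8039.
Additional gain needed = 0.8039 − 0.32 = 0.48.

0.48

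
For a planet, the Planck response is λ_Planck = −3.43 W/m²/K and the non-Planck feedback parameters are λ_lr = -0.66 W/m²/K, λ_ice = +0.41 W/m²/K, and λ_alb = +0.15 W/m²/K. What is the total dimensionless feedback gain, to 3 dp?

-0.029

Convert to gains: g_lr = -0.66/3.43 = -0.1924; g_ice = 0.41/3.43 = 0.1195; g_alb = 0.15/3.43 = 0.04373.
Total gain g = -0.02917.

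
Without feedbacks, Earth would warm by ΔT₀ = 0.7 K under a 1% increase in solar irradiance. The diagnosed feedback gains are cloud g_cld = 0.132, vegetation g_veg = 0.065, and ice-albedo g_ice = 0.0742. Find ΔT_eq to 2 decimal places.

0.96 K

Total gain g = 0.132 + 0.065 + 0.0742 = 0.2712.
Amplification A = 1/(1 − 0.2712) = 1.372.
ΔT = 0.7 × 1.372 = 0.96 K.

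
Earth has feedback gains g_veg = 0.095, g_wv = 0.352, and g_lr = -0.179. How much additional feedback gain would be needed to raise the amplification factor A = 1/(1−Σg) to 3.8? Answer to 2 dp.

0.47

Current total gain = 0.268.
Target gain for A = 3.8: g* = 1 − 1/3.8 = 0.7368.
Additional gain needed = 0.7368 − 0.268 = 0.47.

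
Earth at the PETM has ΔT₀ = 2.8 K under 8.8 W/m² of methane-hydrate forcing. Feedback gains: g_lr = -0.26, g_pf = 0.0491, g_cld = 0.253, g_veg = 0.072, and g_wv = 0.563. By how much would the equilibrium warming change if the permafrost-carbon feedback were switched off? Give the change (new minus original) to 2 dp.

Original: g = 0.6771, ΔT = 2.8/(1−0.6771) = 8.6714 K.
Without permafrost-carbon: g' = 0.628, ΔT' = 2.8/(1−0.628) = 7.5269 K.
Change = 7.5269 − 8.6714 = -1.14 K.

-1.14 K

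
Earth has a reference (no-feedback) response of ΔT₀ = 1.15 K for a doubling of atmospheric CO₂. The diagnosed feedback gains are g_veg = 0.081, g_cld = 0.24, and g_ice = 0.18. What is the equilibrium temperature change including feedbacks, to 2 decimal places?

2.30 K

Total gain g = 0.081 + 0.24 + 0.18 = 0.501.
Amplification A = 1/(1 − 0.501) = 2.004.
ΔT = 1.15 × 2.004 = 2.30 K.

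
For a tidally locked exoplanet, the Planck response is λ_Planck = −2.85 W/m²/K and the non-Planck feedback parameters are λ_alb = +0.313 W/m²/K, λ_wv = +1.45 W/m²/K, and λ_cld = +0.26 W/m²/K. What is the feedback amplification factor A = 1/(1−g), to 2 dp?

3.45

Convert to gains: g_alb = 0.313/2.85 = 0.1098; g_wv = 1.45/2.85 = 0.5088; g_cld = 0.26/2.85 = 0.09123.
Total gain g = 0.70983.
A = 1/(1 − 0.70983) = 3.45.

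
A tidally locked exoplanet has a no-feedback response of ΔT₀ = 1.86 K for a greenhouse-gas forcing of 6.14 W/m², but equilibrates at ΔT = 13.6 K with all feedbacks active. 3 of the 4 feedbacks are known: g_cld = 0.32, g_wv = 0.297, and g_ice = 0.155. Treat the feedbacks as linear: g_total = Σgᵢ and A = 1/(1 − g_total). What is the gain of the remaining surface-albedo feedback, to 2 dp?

Amplification A = ΔT/ΔT₀ = 13.6/1.86 = 7.312.
Total gain g = 1 − 1/A = 1 − 1/7.312 = 0.8632.
Known gains sum to 0.32 + 0.297 + 0.155 = 0.772.
g_alb = 0.8632 − 0.772 = 0.09.

0.09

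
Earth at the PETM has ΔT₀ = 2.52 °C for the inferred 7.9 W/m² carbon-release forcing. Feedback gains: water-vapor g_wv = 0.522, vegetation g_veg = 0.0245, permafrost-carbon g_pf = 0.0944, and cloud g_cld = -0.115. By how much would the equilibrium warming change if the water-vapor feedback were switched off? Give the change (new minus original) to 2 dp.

-2.79 °C

Original: g = 0.5259, ΔT = 2.52/(1−0.5259) = 5.3153 °C.
Without water-vapor: g' = 0.0039, ΔT' = 2.52/(1−0.0039) = 2.5299 °C.
Change = 2.5299 − 5.3153 = -2.79 °C.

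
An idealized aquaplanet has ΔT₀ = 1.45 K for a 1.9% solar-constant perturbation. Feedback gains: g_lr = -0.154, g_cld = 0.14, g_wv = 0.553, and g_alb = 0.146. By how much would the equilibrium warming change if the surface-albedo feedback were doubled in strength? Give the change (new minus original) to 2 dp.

Original: g = 0.685, ΔT = 1.45/(1−0.685) = 4.6032 K.
With doubled surface-albedo: g' = 0.831, ΔT' = 1.45/(1−0.831) = 8.5799 K.
Change = 8.5799 − 4.6032 = 3.98 K.

3.98 K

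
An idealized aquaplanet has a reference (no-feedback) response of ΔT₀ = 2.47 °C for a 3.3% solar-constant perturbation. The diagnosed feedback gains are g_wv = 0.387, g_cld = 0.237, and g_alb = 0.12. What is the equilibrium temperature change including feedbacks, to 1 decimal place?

Total gain g = 0.387 + 0.237 + 0.12 = 0.744.
Amplification A = 1/(1 − 0.744) = 3.906.
ΔT = 2.47 × 3.906 = 9.6 °C.

9.6 °C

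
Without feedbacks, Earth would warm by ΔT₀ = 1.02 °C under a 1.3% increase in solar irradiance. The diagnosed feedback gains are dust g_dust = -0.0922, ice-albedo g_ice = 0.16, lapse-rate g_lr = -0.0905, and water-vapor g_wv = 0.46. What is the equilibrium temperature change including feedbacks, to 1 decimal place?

Total gain g = -0.0922 + 0.16 − 0.0905 + 0.46 = 0.4373.
Amplification A = 1/(1 − 0.4373) = 1.777.
ΔT = 1.02 × 1.777 = 1.8 °C.

1.8 °C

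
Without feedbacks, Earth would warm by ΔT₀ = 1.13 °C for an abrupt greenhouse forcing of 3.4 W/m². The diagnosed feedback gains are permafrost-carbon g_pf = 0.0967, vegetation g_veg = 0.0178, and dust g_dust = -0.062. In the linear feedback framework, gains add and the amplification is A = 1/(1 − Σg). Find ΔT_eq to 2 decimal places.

Total gain g = 0.0967 + 0.0178 − 0.062 = 0.0525.
Amplification A = 1/(1 − 0.0525) = 1.055.
ΔT = 1.13 × 1.055 = 1.19 °C.

1.19 °C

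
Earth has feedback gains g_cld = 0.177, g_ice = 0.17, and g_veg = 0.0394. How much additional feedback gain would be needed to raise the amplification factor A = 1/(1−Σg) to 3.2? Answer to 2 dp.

Current total gain = 0.3864.
Target gain for A = 3.2: g* = 1 − 1/3.2 = 0.6875.
Additional gain needed = 0.6875 − 0.3864 = 0.30.

0.30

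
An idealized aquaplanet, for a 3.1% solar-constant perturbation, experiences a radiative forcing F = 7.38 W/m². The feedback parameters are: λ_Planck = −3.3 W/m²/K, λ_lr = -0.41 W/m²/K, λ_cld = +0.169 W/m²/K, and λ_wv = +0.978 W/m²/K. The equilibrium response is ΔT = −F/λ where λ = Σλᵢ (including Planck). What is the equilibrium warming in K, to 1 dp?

Net feedback parameter λ = (−3.3) + (-0.41) + (+0.169) + (+0.978) = -2.563 W/m²/K.
ΔT = −F/λ = −7.38/(-2.563) = 2.9 K.

2.9 K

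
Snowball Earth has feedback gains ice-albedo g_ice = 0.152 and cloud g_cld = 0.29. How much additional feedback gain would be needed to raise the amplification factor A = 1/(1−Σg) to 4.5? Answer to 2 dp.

Current total gain = 0.442.
Target gain for A = 4.5: g* = 1 − 1/4.5 = 0.7778.
Additional gain needed = 0.7778 − 0.442 = 0.34.

0.34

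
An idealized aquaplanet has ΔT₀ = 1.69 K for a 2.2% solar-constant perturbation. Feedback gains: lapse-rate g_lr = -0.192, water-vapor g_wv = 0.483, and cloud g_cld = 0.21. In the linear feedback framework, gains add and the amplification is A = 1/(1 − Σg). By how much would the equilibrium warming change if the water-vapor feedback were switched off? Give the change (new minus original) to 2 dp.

Original: g = 0.501, ΔT = 1.69/(1−0.501) = 3.3868 K.
Without water-vapor: g' = 0.018, ΔT' = 1.69/(1−0.018) = 1.7210 K.
Change = 1.7210 − 3.3868 = -1.67 K.

-1.67 K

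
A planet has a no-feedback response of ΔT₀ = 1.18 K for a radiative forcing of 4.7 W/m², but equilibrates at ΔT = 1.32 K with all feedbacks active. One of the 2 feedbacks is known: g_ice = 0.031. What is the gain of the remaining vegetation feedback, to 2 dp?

0.08

Amplification A = ΔT/ΔT₀ = 1.32/1.18 = 1.119.
Total gain g = 1 − 1/A = 1 − 1/1.119 = 0.1063.
The known gain is 0.031.
g_veg = 0.1063 − 0.031 = 0.08.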